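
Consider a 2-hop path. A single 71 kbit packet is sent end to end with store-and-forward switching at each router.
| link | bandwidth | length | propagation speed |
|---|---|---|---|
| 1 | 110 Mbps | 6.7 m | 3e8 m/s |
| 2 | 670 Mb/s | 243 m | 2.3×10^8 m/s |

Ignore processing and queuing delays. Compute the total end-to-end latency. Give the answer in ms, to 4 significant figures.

0.7525 ms

L = 71000 bits.
Transmission delays (L/R per hop): 0.645455, 0.10597 ms; sum = 0.751425 ms.
Propagation delays (d/s per hop): 2.23333e-05, 0.00105652 ms; sum = 0.00107886 ms.
End-to-end = 0.7525 ms.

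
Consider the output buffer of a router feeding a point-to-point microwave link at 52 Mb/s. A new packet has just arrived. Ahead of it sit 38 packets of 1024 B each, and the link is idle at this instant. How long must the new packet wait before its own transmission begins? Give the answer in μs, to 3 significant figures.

5990 μs

Each queued packet: L/R = 8192/52000000 = 157.538 μs.
38 queued → 5986.46 μs.
Queuing delay = 5990 μs.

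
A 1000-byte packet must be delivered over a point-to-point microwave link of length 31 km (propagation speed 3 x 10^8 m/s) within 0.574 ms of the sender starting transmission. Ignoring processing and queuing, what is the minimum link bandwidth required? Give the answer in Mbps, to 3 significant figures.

17.0 Mbps

L = 8000 bits.
Propagation delay = 31000 / 300000000 = 0.103333 ms.
Transmission budget = 0.574 − 0.103333 = 0.470667 ms.
R ≥ L / t_tx = 8000 bits / 0.000470667 s = 17.0 Mbps.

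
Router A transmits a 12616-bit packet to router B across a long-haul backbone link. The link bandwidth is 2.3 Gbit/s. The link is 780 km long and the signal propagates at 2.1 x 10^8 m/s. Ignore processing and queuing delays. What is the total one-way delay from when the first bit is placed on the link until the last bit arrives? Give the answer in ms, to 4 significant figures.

3.720 ms

Transmission delay = L/R = 12616 / 2300000000 = 0.00548522 ms.
Propagation delay = d/s = 780000 m / 210000000 m/s = 3.71429 ms.
Total = 3.720 ms.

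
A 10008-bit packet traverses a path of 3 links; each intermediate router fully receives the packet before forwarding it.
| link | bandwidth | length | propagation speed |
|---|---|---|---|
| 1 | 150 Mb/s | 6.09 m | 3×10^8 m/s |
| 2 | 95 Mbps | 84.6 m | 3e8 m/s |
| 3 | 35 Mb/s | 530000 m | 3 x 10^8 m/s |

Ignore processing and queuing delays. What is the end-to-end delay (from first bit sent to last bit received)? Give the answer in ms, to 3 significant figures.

2.22 ms

Transmission delays (L/R per hop): 0.06672, 0.105347, 0.285943 ms; sum = 0.45801 ms.
Propagation delays (d/s per hop): 2.03e-05, 0.000282, 1.76667 ms; sum = 1.76697 ms.
End-to-end = 2.22 ms.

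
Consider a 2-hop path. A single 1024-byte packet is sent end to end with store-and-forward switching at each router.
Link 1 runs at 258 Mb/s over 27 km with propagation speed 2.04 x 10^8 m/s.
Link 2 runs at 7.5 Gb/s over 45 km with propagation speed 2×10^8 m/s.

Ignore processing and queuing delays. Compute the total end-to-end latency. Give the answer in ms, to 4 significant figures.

0.3902 ms

L = 1024 × 8 = 8192 bits.
Transmission delays (L/R per hop): 0.0317519, 0.00109227 ms; sum = 0.0328442 ms.
Propagation delays (d/s per hop): 0.132353, 0.225 ms; sum = 0.357353 ms.
End-to-end = 0.3902 ms.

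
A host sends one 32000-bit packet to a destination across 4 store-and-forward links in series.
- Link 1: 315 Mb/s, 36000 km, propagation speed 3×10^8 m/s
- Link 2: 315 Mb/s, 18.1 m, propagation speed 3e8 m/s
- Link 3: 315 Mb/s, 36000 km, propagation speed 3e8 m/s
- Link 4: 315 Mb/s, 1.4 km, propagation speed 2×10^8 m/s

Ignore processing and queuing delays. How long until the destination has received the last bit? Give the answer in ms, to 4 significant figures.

Transmission delay per hop = L/R = 32000/315000000 = 0.101587 ms; 4 hops → 0.406349 ms.
Propagation delays (d/s per hop): 120, 6.03333e-05, 120, 0.007 ms; sum = 240.007 ms.
End-to-end = 240.4 ms.

240.4 ms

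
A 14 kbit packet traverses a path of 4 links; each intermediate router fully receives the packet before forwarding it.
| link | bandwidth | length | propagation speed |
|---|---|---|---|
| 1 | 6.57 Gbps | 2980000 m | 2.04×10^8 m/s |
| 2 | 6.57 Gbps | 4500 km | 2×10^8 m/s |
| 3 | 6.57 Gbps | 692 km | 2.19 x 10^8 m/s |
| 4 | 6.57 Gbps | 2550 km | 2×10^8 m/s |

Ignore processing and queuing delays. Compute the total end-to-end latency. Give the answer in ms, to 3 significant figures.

53.0 ms

L = 14000 bits.
Transmission delay per hop = L/R = 14000/6570000000 = 0.0021309 ms; 4 hops → 0.00852359 ms.
Propagation delays (d/s per hop): 14.6078, 22.5, 3.15982, 12.75 ms; sum = 53.0177 ms.
End-to-end = 53.0 ms.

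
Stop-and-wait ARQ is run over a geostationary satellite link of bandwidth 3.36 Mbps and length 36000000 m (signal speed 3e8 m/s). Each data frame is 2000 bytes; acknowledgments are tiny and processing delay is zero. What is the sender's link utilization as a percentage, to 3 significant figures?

1.95 %

t_tx = L/R = 16000/3360000 = 0.0047619 s.
t_prop = 36000000/300000000 = 0.12 s; RTT = 0.24 s.
Cycle = t_tx + RTT = 0.244762 s.
Utilization = t_tx / cycle = 0.0047619/0.244762 = 1.95 %.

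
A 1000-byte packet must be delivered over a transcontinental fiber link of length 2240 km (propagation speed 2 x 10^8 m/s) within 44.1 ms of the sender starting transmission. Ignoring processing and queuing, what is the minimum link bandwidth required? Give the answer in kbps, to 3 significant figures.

L = 8000 bits.
Propagation delay = 2240000 / 200000000 = 11.2 ms.
Transmission budget = 44.1 − 11.2 = 32.9 ms.
R ≥ L / t_tx = 8000 bits / 0.0329 s = 243 kbps.

243 kbps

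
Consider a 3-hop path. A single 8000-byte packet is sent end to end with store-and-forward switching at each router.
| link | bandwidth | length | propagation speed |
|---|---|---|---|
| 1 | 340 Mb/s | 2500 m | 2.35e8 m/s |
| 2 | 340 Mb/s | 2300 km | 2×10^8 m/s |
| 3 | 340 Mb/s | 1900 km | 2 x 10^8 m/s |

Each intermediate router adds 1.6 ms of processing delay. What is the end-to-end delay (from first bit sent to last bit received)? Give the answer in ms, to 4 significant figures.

24.78 ms

L = 8000 × 8 = 64000 bits.
Transmission delay per hop = L/R = 64000/340000000 = 0.188235 ms; 3 hops → 0.564706 ms.
Propagation delays (d/s per hop): 0.0106383, 11.5, 9.5 ms; sum = 21.0106 ms.
Processing at 2 router(s): 2 × 1.6 ms = 3.2 ms.
End-to-end = 24.78 ms.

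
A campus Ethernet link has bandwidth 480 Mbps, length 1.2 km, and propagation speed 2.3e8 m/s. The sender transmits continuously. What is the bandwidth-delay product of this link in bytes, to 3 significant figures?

313 bytes

Propagation delay = 1200 / 2.3e+08 = 5.21739e-06 s.
BDP = R × t_prop = 480000000 × 5.21739e-06 = 2504.35 bits.
In bytes: 2504.35/8 = 313 bytes.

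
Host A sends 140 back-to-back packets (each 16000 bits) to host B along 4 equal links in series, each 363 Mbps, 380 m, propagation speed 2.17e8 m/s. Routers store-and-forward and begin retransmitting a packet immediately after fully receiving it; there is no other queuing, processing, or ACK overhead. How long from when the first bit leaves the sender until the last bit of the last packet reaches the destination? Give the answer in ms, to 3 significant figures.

6.31 ms

Per-hop transmission t_tx = L/R = 16000/363000000 = 0.0440771 ms.
Per-hop propagation t_prop = 380/217000000 = 0.00175115 ms.
Pipeline fill: first packet needs 4·t_tx to clear all hops; remaining 139 packets each add one t_tx.
Total = (4+140-1)·t_tx + 4·t_prop = 143·0.0440771 + 4·0.00175115 = 6.31 ms.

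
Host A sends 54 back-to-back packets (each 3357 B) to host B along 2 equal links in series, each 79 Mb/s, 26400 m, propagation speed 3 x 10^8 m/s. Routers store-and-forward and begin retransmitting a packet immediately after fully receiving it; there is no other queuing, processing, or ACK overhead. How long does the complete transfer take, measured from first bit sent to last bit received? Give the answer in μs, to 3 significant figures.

18900 μs

Per-hop transmission t_tx = L/R = 26856/79000000 = 339.949 μs.
Per-hop propagation t_prop = 26400/300000000 = 88 μs.
Pipeline fill: first packet needs 2·t_tx to clear all hops; remaining 53 packets each add one t_tx.
Total = (2+54-1)·t_tx + 2·t_prop = 55·339.949 + 2·88 = 18900 μs.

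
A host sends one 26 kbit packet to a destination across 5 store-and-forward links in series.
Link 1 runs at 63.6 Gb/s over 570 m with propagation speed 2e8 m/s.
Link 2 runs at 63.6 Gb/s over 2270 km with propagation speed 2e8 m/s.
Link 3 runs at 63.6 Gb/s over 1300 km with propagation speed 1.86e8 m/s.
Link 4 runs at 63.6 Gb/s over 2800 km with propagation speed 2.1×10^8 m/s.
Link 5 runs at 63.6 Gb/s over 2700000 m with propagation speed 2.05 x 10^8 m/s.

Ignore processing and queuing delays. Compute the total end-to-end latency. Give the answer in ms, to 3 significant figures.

L = 26000 bits.
Transmission delay per hop = L/R = 26000/63600000000 = 0.000408805 ms; 5 hops → 0.00204403 ms.
Propagation delays (d/s per hop): 0.00285, 11.35, 6.98925, 13.3333, 13.1707 ms; sum = 44.8462 ms.
End-to-end = 44.8 ms.

44.8 ms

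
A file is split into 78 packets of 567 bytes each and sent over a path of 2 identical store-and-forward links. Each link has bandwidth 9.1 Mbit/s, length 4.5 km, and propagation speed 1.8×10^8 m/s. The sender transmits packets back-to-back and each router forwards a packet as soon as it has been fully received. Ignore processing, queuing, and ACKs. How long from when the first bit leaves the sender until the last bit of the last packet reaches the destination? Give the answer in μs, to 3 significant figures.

39400 μs

Per-hop transmission t_tx = L/R = 4536/9100000 = 498.462 μs.
Per-hop propagation t_prop = 4500/180000000 = 25 μs.
Pipeline fill: first packet needs 2·t_tx to clear all hops; remaining 77 packets each add one t_tx.
Total = (2+78-1)·t_tx + 2·t_prop = 79·498.462 + 2·25 = 39400 μs.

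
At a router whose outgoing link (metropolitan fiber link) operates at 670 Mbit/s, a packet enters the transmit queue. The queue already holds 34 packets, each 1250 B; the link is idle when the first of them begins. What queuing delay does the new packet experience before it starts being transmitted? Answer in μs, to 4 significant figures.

Each queued packet: L/R = 10000/670000000 = 14.9254 μs.
34 queued → 507.463 μs.
Queuing delay = 507.5 μs.

507.5 μs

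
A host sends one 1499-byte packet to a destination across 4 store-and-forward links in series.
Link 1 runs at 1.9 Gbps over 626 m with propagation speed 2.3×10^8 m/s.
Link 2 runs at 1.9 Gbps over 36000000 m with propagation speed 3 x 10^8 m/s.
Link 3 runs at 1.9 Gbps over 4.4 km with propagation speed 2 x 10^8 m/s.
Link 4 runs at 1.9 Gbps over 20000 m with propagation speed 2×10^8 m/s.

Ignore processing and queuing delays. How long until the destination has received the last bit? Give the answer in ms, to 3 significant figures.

120 ms

L = 1499 × 8 = 11992 bits.
Transmission delay per hop = L/R = 11992/1900000000 = 0.00631158 ms; 4 hops → 0.0252463 ms.
Propagation delays (d/s per hop): 0.00272174, 120, 0.022, 0.1 ms; sum = 120.125 ms.
End-to-end = 120 ms.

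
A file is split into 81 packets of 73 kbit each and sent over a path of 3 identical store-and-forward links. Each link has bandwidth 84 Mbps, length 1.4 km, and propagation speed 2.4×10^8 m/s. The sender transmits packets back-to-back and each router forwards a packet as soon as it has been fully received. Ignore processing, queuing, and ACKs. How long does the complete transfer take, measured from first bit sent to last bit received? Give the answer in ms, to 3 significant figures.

72.1 ms

Per-hop transmission t_tx = L/R = 73000/84000000 = 0.869048 ms.
Per-hop propagation t_prop = 1400/240000000 = 0.00583333 ms.
Pipeline fill: first packet needs 3·t_tx to clear all hops; remaining 80 packets each add one t_tx.
Total = (3+81-1)·t_tx + 3·t_prop = 83·0.869048 + 3·0.00583333 = 72.1 ms.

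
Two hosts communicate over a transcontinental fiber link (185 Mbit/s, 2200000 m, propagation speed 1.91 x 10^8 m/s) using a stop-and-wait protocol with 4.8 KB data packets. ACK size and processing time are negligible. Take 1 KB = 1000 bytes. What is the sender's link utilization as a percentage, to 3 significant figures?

t_tx = L/R = 38400/185000000 = 0.000207568 s.
t_prop = 2200000/191000000 = 0.0115183 s; RTT = 0.0230366 s.
Cycle = t_tx + RTT = 0.0232442 s.
Utilization = t_tx / cycle = 0.000207568/0.0232442 = 0.893 %.

0.893 %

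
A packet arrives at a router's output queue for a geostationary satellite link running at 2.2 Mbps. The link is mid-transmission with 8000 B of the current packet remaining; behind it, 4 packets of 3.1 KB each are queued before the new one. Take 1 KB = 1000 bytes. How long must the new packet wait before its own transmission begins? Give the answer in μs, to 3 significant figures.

74200 μs

Each queued packet: L/R = 24800/2200000 = 11272.7 μs.
4 queued → 45090.9 μs.
Plus remaining 64000 bits of current packet: 29090.9 μs.
Queuing delay = 74200 μs.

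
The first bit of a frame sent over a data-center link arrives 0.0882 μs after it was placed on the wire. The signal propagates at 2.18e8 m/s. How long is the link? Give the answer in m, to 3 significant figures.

d = s × t_prop = 2.18e+08 × 8.82e-08 = 19.2 m.

19.2 m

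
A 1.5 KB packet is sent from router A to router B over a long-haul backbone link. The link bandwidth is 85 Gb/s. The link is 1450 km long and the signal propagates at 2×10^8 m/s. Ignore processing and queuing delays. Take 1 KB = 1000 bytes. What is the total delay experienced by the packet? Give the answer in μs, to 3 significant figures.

L = 12000 bits.
Transmission delay = L/R = 12000 / 85000000000 = 0.141176 μs.
Propagation delay = d/s = 1450000 m / 200000000 m/s = 7250 μs.
Total = 7250 μs.

7250 μs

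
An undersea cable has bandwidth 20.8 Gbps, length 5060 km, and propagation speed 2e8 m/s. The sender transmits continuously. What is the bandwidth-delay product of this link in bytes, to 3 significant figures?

Propagation delay = 5060000 / 200000000 = 0.0253 s.
BDP = R × t_prop = 20800000000 × 0.0253 = 526240000 bits.
In bytes: 526240000/8 = 65800000 bytes.

65800000 bytes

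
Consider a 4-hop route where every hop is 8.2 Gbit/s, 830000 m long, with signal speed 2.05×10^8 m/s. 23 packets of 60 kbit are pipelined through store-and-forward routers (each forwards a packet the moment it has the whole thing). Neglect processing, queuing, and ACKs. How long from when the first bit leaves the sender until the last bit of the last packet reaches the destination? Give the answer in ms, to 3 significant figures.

16.4 ms

Per-hop transmission t_tx = L/R = 60000/8.2e+09 = 0.00731707 ms.
Per-hop propagation t_prop = 830000/2.05e+08 = 4.04878 ms.
Pipeline fill: first packet needs 4·t_tx to clear all hops; remaining 22 packets each add one t_tx.
Total = (4+23-1)·t_tx + 4·t_prop = 26·0.00731707 + 4·4.04878 = 16.4 ms.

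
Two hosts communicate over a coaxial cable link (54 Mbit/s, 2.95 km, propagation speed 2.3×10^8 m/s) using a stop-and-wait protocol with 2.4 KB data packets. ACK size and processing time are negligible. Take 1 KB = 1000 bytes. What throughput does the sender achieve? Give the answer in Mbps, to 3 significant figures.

50.4 Mbps

t_tx = L/R = 19200/54000000 = 0.000355556 s.
t_prop = 2950/2.3e+08 = 1.28261e-05 s; RTT = 2.56522e-05 s.
Cycle = t_tx + RTT = 0.000381208 s.
Throughput = L / cycle = 19200 / 0.000381208 = 50.4 Mbps.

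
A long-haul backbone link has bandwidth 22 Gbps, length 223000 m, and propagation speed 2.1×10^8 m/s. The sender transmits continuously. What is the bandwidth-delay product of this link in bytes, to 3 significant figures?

Propagation delay = 223000 / 210000000 = 0.0010619 s.
BDP = R × t_prop = 22000000000 × 0.0010619 = 23361900 bits.
In bytes: 23361900/8 = 2920000 bytes.

2920000 bytes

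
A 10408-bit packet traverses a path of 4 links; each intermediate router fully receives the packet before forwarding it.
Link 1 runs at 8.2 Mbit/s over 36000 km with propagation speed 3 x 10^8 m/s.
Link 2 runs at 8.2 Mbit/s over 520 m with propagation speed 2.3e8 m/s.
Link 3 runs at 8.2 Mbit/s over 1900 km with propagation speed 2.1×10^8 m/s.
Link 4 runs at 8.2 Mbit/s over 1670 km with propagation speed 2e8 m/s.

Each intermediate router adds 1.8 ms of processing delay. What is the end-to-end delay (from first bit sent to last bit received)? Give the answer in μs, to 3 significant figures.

148000 μs

Transmission delay per hop = L/R = 10408/8.2e+06 = 1269.27 μs; 4 hops → 5077.07 μs.
Propagation delays (d/s per hop): 120000, 2.26087, 9047.62, 8350 μs; sum = 137400 μs.
Processing at 3 router(s): 3 × 1.8 ms = 5400 μs.
End-to-end = 148000 μs.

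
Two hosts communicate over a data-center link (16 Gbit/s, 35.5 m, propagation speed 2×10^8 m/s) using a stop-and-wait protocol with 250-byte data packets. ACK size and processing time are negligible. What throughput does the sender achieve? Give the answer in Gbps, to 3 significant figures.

t_tx = L/R = 2000/16000000000 = 1.25e-07 s.
t_prop = 35.5/200000000 = 1.775e-07 s; RTT = 3.55e-07 s.
Cycle = t_tx + RTT = 4.8e-07 s.
Throughput = L / cycle = 2000 / 4.8e-07 = 4.17 Gbps.

4.17 Gbps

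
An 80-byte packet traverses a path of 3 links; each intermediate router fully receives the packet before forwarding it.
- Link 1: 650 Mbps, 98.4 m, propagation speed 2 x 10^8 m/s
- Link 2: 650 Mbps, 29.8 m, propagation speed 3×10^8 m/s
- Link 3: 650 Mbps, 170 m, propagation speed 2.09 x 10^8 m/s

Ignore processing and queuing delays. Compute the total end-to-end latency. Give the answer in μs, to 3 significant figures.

4.36 μs

L = 80 × 8 = 640 bits.
Transmission delay per hop = L/R = 640/650000000 = 0.984615 μs; 3 hops → 2.95385 μs.
Propagation delays (d/s per hop): 0.492, 0.0993333, 0.813397 μs; sum = 1.40473 μs.
End-to-end = 4.36 μs.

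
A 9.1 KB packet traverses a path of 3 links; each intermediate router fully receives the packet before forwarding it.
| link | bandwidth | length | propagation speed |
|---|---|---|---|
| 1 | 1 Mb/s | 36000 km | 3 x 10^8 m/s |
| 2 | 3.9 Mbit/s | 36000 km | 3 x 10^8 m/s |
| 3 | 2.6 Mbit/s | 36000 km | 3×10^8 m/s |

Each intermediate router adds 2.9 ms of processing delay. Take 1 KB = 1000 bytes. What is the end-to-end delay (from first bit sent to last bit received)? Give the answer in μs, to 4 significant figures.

L = 72800 bits.
Transmission delays (L/R per hop): 72800, 18666.7, 28000 μs; sum = 119467 μs.
Propagation delays (d/s per hop): 120000, 120000, 120000 μs; sum = 360000 μs.
Processing at 2 router(s): 2 × 2.9 ms = 5800 μs.
End-to-end = 485300 μs.

485300 μs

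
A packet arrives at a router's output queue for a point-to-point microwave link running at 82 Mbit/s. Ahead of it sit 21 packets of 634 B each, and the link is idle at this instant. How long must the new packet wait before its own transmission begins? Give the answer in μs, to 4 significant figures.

Each queued packet: L/R = 5072/82000000 = 61.8537 μs.
21 queued → 1298.93 μs.
Queuing delay = 1299 μs.

1299 μs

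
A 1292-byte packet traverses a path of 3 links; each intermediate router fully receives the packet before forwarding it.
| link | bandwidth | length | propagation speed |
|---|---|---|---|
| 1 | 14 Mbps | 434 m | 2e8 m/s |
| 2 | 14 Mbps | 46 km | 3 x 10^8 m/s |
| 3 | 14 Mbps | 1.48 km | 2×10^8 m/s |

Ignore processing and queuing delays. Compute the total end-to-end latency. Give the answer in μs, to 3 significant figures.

2380 μs

L = 1292 × 8 = 10336 bits.
Transmission delay per hop = L/R = 10336/14000000 = 738.286 μs; 3 hops → 2214.86 μs.
Propagation delays (d/s per hop): 2.17, 153.333, 7.4 μs; sum = 162.903 μs.
End-to-end = 2380 μs.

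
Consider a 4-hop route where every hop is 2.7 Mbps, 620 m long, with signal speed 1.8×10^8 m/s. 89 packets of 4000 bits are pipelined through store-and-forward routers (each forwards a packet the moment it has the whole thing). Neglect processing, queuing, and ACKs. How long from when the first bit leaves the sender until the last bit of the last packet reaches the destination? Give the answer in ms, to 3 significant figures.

Per-hop transmission t_tx = L/R = 4000/2700000 = 1.48148 ms.
Per-hop propagation t_prop = 620/180000000 = 0.00344444 ms.
Pipeline fill: first packet needs 4·t_tx to clear all hops; remaining 88 packets each add one t_tx.
Total = (4+89-1)·t_tx + 4·t_prop = 92·1.48148 + 4·0.00344444 = 136 ms.

136 ms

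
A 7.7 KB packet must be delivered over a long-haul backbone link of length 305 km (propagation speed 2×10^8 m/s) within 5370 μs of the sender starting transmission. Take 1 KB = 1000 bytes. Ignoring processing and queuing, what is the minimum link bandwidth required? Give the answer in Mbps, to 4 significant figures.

16.02 Mbps

L = 61600 bits.
Propagation delay = 305000 / 200000000 = 1525 μs.
Transmission budget = 5370 − 1525 = 3845 μs.
R ≥ L / t_tx = 61600 bits / 0.003845 s = 16.02 Mbps.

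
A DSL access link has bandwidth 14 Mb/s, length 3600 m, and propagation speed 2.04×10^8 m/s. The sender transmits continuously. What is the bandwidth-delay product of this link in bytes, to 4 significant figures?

Propagation delay = 3600 / 204000000 = 1.76471e-05 s.
BDP = R × t_prop = 14000000 × 1.76471e-05 = 247.059 bits.
In bytes: 247.059/8 = 30.88 bytes.

30.88 bytes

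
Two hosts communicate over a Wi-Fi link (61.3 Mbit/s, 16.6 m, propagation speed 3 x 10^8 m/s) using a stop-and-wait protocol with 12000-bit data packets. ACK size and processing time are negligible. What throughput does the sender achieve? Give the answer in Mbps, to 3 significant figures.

t_tx = L/R = 12000/61300000 = 0.000195759 s.
t_prop = 16.6/300000000 = 5.53333e-08 s; RTT = 1.10667e-07 s.
Cycle = t_tx + RTT = 0.000195869 s.
Throughput = L / cycle = 12000 / 0.000195869 = 61.3 Mbps.

61.3 Mbps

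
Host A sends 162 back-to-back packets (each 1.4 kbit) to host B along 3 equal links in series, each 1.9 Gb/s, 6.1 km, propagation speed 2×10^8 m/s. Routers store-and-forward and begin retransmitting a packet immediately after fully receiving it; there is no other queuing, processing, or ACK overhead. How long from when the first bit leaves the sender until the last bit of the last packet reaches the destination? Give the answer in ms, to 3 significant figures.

0.212 ms

Per-hop transmission t_tx = L/R = 1400/1900000000 = 0.000736842 ms.
Per-hop propagation t_prop = 6100/200000000 = 0.0305 ms.
Pipeline fill: first packet needs 3·t_tx to clear all hops; remaining 161 packets each add one t_tx.
Total = (3+162-1)·t_tx + 3·t_prop = 164·0.000736842 + 3·0.0305 = 0.212 ms.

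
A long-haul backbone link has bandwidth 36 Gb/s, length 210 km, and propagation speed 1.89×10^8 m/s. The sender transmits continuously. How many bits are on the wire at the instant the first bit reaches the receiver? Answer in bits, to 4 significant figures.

Propagation delay = 210000 / 189000000 = 0.00111111 s.
BDP = R × t_prop = 36000000000 × 0.00111111 = 40000000 bits.

40000000 bits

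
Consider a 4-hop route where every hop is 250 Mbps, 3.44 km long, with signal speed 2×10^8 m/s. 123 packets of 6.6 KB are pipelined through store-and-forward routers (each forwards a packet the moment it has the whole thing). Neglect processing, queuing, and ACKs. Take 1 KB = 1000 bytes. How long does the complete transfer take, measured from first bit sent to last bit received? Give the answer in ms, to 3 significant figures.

26.7 ms

Per-hop transmission t_tx = L/R = 52800/250000000 = 0.2112 ms.
Per-hop propagation t_prop = 3440/200000000 = 0.0172 ms.
Pipeline fill: first packet needs 4·t_tx to clear all hops; remaining 122 packets each add one t_tx.
Total = (4+123-1)·t_tx + 4·t_prop = 126·0.2112 + 4·0.0172 = 26.7 ms.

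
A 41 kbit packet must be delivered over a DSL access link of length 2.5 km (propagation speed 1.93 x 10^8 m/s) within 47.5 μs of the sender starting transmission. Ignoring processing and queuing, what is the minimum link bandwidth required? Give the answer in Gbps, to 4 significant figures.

1.187 Gbps

Propagation delay = 2500 / 193000000 = 12.9534 μs.
Transmission budget = 47.5 − 12.9534 = 34.5466 μs.
R ≥ L / t_tx = 41000 bits / 3.45466e-05 s = 1.187 Gbps.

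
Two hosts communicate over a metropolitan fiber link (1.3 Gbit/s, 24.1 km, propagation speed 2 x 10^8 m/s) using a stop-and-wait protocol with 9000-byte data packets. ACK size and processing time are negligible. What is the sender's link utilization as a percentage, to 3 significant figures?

18.7 %

t_tx = L/R = 72000/1300000000 = 5.53846e-05 s.
t_prop = 24100/200000000 = 0.0001205 s; RTT = 0.000241 s.
Cycle = t_tx + RTT = 0.000296385 s.
Utilization = t_tx / cycle = 5.53846e-05/0.000296385 = 18.7 %.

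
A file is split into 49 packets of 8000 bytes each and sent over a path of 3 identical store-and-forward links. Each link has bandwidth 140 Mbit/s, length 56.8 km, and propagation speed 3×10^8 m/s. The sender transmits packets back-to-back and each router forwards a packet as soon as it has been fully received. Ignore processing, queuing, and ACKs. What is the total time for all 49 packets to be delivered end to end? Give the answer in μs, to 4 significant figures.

Per-hop transmission t_tx = L/R = 64000/140000000 = 457.143 μs.
Per-hop propagation t_prop = 56800/300000000 = 189.333 μs.
Pipeline fill: first packet needs 3·t_tx to clear all hops; remaining 48 packets each add one t_tx.
Total = (3+49-1)·t_tx + 3·t_prop = 51·457.143 + 3·189.333 = 23880 μs.

23880 μs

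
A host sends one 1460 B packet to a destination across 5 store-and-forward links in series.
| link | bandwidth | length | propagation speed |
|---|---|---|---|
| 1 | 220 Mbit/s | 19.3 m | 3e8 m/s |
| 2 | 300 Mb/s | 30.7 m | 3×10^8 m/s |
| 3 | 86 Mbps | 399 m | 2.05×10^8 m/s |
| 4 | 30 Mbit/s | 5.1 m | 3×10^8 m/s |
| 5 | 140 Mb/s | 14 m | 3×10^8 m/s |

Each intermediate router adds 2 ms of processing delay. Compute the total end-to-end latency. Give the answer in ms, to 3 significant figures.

L = 1460 × 8 = 11680 bits.
Transmission delays (L/R per hop): 0.0530909, 0.0389333, 0.135814, 0.389333, 0.0834286 ms; sum = 0.7006 ms.
Propagation delays (d/s per hop): 6.43333e-05, 0.000102333, 0.00194634, 1.7e-05, 4.66667e-05 ms; sum = 0.00217667 ms.
Processing at 4 router(s): 4 × 2 ms = 8 ms.
End-to-end = 8.70 ms.

8.70 ms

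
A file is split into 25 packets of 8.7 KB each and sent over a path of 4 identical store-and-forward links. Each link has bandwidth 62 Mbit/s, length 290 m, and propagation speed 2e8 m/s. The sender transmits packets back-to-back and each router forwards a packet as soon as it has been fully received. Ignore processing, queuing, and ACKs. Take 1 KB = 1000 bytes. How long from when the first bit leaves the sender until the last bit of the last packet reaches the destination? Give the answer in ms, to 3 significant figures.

31.4 ms

Per-hop transmission t_tx = L/R = 69600/62000000 = 1.12258 ms.
Per-hop propagation t_prop = 290/200000000 = 0.00145 ms.
Pipeline fill: first packet needs 4·t_tx to clear all hops; remaining 24 packets each add one t_tx.
Total = (4+25-1)·t_tx + 4·t_prop = 28·1.12258 + 4·0.00145 = 31.4 ms.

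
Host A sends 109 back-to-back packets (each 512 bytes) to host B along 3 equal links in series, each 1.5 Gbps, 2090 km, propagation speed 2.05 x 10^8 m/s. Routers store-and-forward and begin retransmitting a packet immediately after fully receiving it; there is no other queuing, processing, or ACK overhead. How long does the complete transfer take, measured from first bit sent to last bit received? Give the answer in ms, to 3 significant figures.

30.9 ms

Per-hop transmission t_tx = L/R = 4096/1500000000 = 0.00273067 ms.
Per-hop propagation t_prop = 2090000/2.05e+08 = 10.1951 ms.
Pipeline fill: first packet needs 3·t_tx to clear all hops; remaining 108 packets each add one t_tx.
Total = (3+109-1)·t_tx + 3·t_prop = 111·0.00273067 + 3·10.1951 = 30.9 ms.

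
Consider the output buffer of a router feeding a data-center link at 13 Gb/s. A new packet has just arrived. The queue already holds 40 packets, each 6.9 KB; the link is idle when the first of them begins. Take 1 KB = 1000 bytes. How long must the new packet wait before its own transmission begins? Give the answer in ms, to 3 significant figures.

0.170 ms

Each queued packet: L/R = 55200/13000000000 = 0.00424615 ms.
40 queued → 0.169846 ms.
Queuing delay = 0.170 ms.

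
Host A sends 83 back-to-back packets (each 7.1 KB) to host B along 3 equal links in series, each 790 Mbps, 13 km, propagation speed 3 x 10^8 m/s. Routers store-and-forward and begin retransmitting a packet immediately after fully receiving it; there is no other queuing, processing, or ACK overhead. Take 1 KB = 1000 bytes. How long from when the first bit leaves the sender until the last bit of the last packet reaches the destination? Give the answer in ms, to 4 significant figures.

6.241 ms

Per-hop transmission t_tx = L/R = 56800/790000000 = 0.0718987 ms.
Per-hop propagation t_prop = 13000/300000000 = 0.0433333 ms.
Pipeline fill: first packet needs 3·t_tx to clear all hops; remaining 82 packets each add one t_tx.
Total = (3+83-1)·t_tx + 3·t_prop = 85·0.0718987 + 3·0.0433333 = 6.241 ms.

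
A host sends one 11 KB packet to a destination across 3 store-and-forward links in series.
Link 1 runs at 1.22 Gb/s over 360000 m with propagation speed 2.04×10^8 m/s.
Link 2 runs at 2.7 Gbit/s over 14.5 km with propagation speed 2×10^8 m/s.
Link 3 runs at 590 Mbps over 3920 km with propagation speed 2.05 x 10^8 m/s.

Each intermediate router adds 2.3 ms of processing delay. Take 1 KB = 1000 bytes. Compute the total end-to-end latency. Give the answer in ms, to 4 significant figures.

25.81 ms

L = 88000 bits.
Transmission delays (L/R per hop): 0.0721311, 0.0325926, 0.149153 ms; sum = 0.253876 ms.
Propagation delays (d/s per hop): 1.76471, 0.0725, 19.122 ms; sum = 20.9592 ms.
Processing at 2 router(s): 2 × 2.3 ms = 4.6 ms.
End-to-end = 25.81 ms.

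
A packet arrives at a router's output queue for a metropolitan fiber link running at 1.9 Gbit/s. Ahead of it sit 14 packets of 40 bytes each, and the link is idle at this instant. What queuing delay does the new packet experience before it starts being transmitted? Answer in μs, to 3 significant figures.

2.36 μs

Each queued packet: L/R = 320/1900000000 = 0.168421 μs.
14 queued → 2.35789 μs.
Queuing delay = 2.36 μs.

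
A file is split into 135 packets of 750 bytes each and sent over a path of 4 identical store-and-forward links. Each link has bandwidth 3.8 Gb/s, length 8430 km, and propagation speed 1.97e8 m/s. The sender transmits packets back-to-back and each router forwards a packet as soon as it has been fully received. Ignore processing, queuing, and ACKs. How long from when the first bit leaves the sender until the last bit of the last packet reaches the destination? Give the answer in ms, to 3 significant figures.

171 ms

Per-hop transmission t_tx = L/R = 6000/3800000000 = 0.00157895 ms.
Per-hop propagation t_prop = 8430000/197000000 = 42.7919 ms.
Pipeline fill: first packet needs 4·t_tx to clear all hops; remaining 134 packets each add one t_tx.
Total = (4+135-1)·t_tx + 4·t_prop = 138·0.00157895 + 4·42.7919 = 171 ms.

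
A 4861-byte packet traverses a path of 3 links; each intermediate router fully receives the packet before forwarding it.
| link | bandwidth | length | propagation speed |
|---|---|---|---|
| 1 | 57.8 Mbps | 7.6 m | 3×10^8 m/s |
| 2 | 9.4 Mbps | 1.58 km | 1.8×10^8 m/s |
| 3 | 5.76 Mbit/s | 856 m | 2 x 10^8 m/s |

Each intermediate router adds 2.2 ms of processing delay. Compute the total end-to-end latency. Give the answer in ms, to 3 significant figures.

16.0 ms

L = 4861 × 8 = 38888 bits.
Transmission delays (L/R per hop): 0.672803, 4.13702, 6.75139 ms; sum = 11.5612 ms.
Propagation delays (d/s per hop): 2.53333e-05, 0.00877778, 0.00428 ms; sum = 0.0130831 ms.
Processing at 2 router(s): 2 × 2.2 ms = 4.4 ms.
End-to-end = 16.0 ms.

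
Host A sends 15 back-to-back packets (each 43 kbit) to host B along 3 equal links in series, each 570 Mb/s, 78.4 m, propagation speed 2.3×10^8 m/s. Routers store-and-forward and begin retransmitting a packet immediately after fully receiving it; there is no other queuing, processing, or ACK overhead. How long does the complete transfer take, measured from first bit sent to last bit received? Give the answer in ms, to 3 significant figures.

1.28 ms

Per-hop transmission t_tx = L/R = 43000/570000000 = 0.0754386 ms.
Per-hop propagation t_prop = 78.4/2.3e+08 = 0.00034087 ms.
Pipeline fill: first packet needs 3·t_tx to clear all hops; remaining 14 packets each add one t_tx.
Total = (3+15-1)·t_tx + 3·t_prop = 17·0.0754386 + 3·0.00034087 = 1.28 ms.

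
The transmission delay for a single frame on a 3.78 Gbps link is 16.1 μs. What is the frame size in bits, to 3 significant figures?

60900 bits

L = R × t_tx = 3780000000 b/s × 1.61e-05 s = 60858 bits.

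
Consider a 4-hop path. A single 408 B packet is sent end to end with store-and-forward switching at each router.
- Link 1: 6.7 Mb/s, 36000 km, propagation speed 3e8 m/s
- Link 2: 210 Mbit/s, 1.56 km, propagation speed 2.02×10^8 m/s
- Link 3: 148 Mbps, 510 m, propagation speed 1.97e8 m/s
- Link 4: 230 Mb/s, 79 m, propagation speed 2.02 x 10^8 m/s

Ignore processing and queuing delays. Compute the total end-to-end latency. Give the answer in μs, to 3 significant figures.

L = 408 × 8 = 3264 bits.
Transmission delays (L/R per hop): 487.164, 15.5429, 22.0541, 14.1913 μs; sum = 538.952 μs.
Propagation delays (d/s per hop): 120000, 7.72277, 2.58883, 0.391089 μs; sum = 120011 μs.
End-to-end = 121000 μs.

121000 μs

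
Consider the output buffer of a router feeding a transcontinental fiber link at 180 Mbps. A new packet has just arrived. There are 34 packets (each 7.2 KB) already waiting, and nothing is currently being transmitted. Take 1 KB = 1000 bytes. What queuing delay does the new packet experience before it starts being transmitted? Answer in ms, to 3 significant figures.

10.9 ms

Each queued packet: L/R = 57600/180000000 = 0.32 ms.
34 queued → 10.88 ms.
Queuing delay = 10.9 ms.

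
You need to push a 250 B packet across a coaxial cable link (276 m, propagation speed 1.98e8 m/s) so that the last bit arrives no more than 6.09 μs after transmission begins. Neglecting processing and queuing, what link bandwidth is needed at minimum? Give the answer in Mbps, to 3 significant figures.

426 Mbps

L = 2000 bits.
Propagation delay = 276 / 198000000 = 1.39394 μs.
Transmission budget = 6.09 − 1.39394 = 4.69606 μs.
R ≥ L / t_tx = 2000 bits / 4.69606e-06 s = 426 Mbps.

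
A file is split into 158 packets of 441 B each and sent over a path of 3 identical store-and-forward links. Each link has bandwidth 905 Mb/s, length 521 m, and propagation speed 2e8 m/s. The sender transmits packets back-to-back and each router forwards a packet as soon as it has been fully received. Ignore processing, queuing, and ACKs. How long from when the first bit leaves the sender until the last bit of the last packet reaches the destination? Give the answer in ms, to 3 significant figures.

Per-hop transmission t_tx = L/R = 3528/905000000 = 0.00389834 ms.
Per-hop propagation t_prop = 521/200000000 = 0.002605 ms.
Pipeline fill: first packet needs 3·t_tx to clear all hops; remaining 157 packets each add one t_tx.
Total = (3+158-1)·t_tx + 3·t_prop = 160·0.00389834 + 3·0.002605 = 0.632 ms.

0.632 ms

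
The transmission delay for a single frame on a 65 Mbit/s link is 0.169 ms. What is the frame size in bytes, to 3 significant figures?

1370 bytes

L = R × t_tx = 65000000 b/s × 0.000169 s = 10985 bits.
In bytes: 10985 / 8 = 1370 bytes.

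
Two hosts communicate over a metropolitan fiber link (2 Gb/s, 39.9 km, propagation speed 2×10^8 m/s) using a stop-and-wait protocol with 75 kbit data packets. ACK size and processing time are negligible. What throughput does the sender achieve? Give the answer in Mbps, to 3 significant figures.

172 Mbps

t_tx = L/R = 75000/2000000000 = 3.75e-05 s.
t_prop = 39900/200000000 = 0.0001995 s; RTT = 0.000399 s.
Cycle = t_tx + RTT = 0.0004365 s.
Throughput = L / cycle = 75000 / 0.0004365 = 172 Mbps.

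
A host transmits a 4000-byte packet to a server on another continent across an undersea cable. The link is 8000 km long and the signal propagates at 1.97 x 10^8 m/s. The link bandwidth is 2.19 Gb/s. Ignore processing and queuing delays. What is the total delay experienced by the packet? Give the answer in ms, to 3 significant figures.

L = 4000 × 8 = 32000 bits.
Transmission delay = L/R = 32000 / 2190000000 = 0.0146119 ms.
Propagation delay = d/s = 8000000 m / 197000000 m/s = 40.6091 ms.
Total = 40.6 ms.

40.6 ms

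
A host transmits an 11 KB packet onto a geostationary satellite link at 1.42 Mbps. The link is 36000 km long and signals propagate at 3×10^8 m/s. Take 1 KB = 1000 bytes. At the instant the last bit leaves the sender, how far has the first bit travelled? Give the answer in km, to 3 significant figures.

18600 km

t_tx = L/R = 88000/1420000 = 0.0619718 s.
Distance = s × t_tx = 300000000 × 0.0619718 = 18600 km.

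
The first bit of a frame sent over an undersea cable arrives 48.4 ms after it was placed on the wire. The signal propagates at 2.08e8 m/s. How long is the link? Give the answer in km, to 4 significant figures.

10070 km

d = s × t_prop = 208000000 × 0.0484 = 10070 km.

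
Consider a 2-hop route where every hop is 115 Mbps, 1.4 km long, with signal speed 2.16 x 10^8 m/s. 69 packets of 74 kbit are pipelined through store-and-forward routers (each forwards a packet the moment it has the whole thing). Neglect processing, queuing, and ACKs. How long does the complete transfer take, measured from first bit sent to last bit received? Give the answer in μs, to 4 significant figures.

Per-hop transmission t_tx = L/R = 74000/115000000 = 643.478 μs.
Per-hop propagation t_prop = 1400/216000000 = 6.48148 μs.
Pipeline fill: first packet needs 2·t_tx to clear all hops; remaining 68 packets each add one t_tx.
Total = (2+69-1)·t_tx + 2·t_prop = 70·643.478 + 2·6.48148 = 45060 μs.

45060 μs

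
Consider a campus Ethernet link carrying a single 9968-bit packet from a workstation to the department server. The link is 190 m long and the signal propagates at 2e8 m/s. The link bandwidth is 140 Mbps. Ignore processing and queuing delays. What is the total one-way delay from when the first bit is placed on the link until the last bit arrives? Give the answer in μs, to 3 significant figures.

Transmission delay = L/R = 9968 / 140000000 = 71.2 μs.
Propagation delay = d/s = 190 m / 200000000 m/s = 0.95 μs.
Total = 72.2 μs.

72.2 μs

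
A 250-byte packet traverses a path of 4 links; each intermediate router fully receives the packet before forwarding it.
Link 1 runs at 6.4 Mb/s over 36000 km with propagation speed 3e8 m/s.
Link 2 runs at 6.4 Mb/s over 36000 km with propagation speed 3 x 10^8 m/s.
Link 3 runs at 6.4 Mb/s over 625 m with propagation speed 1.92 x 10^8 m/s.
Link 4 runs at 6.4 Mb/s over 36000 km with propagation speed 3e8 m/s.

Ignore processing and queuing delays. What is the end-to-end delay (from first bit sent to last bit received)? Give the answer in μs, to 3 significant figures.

361000 μs

L = 250 × 8 = 2000 bits.
Transmission delay per hop = L/R = 2000/6400000 = 312.5 μs; 4 hops → 1250 μs.
Propagation delays (d/s per hop): 120000, 120000, 3.25521, 120000 μs; sum = 360003 μs.
End-to-end = 361000 μs.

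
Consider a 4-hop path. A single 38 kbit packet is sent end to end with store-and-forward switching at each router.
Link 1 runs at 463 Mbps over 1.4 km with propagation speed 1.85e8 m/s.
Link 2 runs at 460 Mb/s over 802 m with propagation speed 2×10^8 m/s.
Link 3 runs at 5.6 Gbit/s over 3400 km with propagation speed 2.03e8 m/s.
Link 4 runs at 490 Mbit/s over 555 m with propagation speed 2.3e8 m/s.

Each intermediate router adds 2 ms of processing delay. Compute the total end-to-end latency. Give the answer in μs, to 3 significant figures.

L = 38000 bits.
Transmission delays (L/R per hop): 82.0734, 82.6087, 6.78571, 77.551 μs; sum = 249.019 μs.
Propagation delays (d/s per hop): 7.56757, 4.01, 16748.8, 2.41304 μs; sum = 16762.8 μs.
Processing at 3 router(s): 3 × 2 ms = 6000 μs.
End-to-end = 23000 μs.

23000 μs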